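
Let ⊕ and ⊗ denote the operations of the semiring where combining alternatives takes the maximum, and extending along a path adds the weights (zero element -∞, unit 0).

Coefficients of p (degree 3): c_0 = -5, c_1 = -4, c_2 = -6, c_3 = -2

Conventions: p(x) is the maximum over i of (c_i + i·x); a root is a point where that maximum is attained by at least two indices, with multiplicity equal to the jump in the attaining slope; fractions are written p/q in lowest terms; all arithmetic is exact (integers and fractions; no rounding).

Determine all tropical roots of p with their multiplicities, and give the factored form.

hull edge (i=0, c=-5) to (i=3, c=-2): slope 1, span 3
Factored form: p(x) = -2 ⊗ (x ⊕ (-1)) ⊗ (x ⊕ (-1)) ⊗ (x ⊕ (-1))
Answer: roots = -1 (mult 3)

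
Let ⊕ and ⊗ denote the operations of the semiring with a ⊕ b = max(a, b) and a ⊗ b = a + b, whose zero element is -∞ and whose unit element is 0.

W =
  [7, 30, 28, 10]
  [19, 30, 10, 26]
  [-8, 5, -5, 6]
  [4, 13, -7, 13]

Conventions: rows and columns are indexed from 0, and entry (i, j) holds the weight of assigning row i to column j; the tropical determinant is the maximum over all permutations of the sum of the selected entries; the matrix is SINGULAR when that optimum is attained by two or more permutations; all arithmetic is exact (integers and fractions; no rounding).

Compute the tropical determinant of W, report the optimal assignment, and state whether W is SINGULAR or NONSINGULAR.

σ = (0, 1, 2, 3): 7 + 30 + (-5) + 13 = 45
σ = (0, 1, 3, 2): 7 + 30 + 6 + (-7) = 36
σ = (0, 2, 1, 3): 7 + 10 + 5 + 13 = 35
σ = (0, 2, 3, 1): 7 + 10 + 6 + 13 = 36
σ = (0, 3, 1, 2): 7 + 26 + 5 + (-7) = 31
σ = (0, 3, 2, 1): 7 + 26 + (-5) + 13 = 41
σ = (1, 0, 2, 3): 30 + 19 + (-5) + 13 = 57
σ = (1, 0, 3, 2): 30 + 19 + 6 + (-7) = 48
σ = (1, 2, 0, 3): 30 + 10 + (-8) + 13 = 45
σ = (1, 2, 3, 0): 30 + 10 + 6 + 4 = 50
σ = (1, 3, 0, 2): 30 + 26 + (-8) + (-7) = 41
σ = (1, 3, 2, 0): 30 + 26 + (-5) + 4 = 55
σ = (2, 0, 1, 3): 28 + 19 + 5 + 13 = 65
σ = (2, 0, 3, 1): 28 + 19 + 6 + 13 = 66
σ = (2, 1, 0, 3): 28 + 30 + (-8) + 13 = 63
σ = (2, 1, 3, 0): 28 + 30 + 6 + 4 = 68
σ = (2, 3, 0, 1): 28 + 26 + (-8) + 13 = 59
σ = (2, 3, 1, 0): 28 + 26 + 5 + 4 = 63
σ = (3, 0, 1, 2): 10 + 19 + 5 + (-7) = 27
σ = (3, 0, 2, 1): 10 + 19 + (-5) + 13 = 37
σ = (3, 1, 0, 2): 10 + 30 + (-8) + (-7) = 25
σ = (3, 1, 2, 0): 10 + 30 + (-5) + 4 = 39
σ = (3, 2, 0, 1): 10 + 10 + (-8) + 13 = 25
σ = (3, 2, 1, 0): 10 + 10 + 5 + 4 = 29
Optimal value attained by: σ = (2, 1, 3, 0).
Answer: det⊕(W) = 68; verdict: NONSINGULAR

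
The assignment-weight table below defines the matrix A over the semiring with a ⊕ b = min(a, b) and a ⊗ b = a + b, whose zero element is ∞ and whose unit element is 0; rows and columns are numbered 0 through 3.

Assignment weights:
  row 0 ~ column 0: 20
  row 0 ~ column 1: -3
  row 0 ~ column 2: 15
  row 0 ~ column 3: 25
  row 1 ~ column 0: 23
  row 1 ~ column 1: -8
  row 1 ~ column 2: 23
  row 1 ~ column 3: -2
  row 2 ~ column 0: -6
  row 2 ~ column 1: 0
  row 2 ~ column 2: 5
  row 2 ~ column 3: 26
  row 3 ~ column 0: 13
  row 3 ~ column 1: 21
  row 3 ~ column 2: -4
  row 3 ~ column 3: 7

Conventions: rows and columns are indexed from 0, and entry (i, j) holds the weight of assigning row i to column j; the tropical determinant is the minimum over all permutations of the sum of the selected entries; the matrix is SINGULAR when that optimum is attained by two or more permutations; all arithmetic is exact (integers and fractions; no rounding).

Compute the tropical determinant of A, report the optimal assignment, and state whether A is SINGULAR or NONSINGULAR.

σ = (0, 1, 2, 3): 20 + (-8) + 5 + 7 = 24
σ = (0, 1, 3, 2): 20 + (-8) + 26 + (-4) = 34
σ = (0, 2, 1, 3): 20 + 23 + 0 + 7 = 50
σ = (0, 2, 3, 1): 20 + 23 + 26 + 21 = 90
σ = (0, 3, 1, 2): 20 + (-2) + 0 + (-4) = 14
σ = (0, 3, 2, 1): 20 + (-2) + 5 + 21 = 44
σ = (1, 0, 2, 3): (-3) + 23 + 5 + 7 = 32
σ = (1, 0, 3, 2): (-3) + 23 + 26 + (-4) = 42
σ = (1, 2, 0, 3): (-3) + 23 + (-6) + 7 = 21
σ = (1, 2, 3, 0): (-3) + 23 + 26 + 13 = 59
σ = (1, 3, 0, 2): (-3) + (-2) + (-6) + (-4) = -15
σ = (1, 3, 2, 0): (-3) + (-2) + 5 + 13 = 13
σ = (2, 0, 1, 3): 15 + 23 + 0 + 7 = 45
σ = (2, 0, 3, 1): 15 + 23 + 26 + 21 = 85
σ = (2, 1, 0, 3): 15 + (-8) + (-6) + 7 = 8
σ = (2, 1, 3, 0): 15 + (-8) + 26 + 13 = 46
σ = (2, 3, 0, 1): 15 + (-2) + (-6) + 21 = 28
σ = (2, 3, 1, 0): 15 + (-2) + 0 + 13 = 26
σ = (3, 0, 1, 2): 25 + 23 + 0 + (-4) = 44
σ = (3, 0, 2, 1): 25 + 23 + 5 + 21 = 74
σ = (3, 1, 0, 2): 25 + (-8) + (-6) + (-4) = 7
σ = (3, 1, 2, 0): 25 + (-8) + 5 + 13 = 35
σ = (3, 2, 0, 1): 25 + 23 + (-6) + 21 = 63
σ = (3, 2, 1, 0): 25 + 23 + 0 + 13 = 61
Optimal value attained by: σ = (1, 3, 0, 2).
Answer: det⊕(A) = -15; verdict: NONSINGULAR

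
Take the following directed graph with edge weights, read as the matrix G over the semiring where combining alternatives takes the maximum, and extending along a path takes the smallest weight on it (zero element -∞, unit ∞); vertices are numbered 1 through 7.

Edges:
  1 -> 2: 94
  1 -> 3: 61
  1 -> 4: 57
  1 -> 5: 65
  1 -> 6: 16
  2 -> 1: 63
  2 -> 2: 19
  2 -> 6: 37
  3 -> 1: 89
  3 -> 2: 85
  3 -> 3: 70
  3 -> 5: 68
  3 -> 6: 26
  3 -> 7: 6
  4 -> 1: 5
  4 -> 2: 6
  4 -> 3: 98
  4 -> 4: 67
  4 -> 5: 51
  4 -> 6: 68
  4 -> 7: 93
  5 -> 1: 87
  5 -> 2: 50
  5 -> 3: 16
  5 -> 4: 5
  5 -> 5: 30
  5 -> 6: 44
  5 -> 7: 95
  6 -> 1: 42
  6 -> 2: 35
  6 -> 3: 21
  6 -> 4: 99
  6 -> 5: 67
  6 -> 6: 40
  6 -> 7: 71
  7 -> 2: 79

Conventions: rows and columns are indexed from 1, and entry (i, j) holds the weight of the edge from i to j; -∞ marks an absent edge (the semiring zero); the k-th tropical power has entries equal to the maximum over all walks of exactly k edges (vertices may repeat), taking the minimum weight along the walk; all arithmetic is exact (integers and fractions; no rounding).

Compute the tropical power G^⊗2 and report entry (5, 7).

G^⊗2:
  [65, 61, 61, 57, 61, 57, 65]
  [37, 63, 61, 57, 63, 37, 37]
  [70, 89, 70, 57, 68, 44, 68]
  [89, 85, 70, 68, 68, 67, 68]
  [50, 87, 61, 57, 65, 40, 44]
  [67, 71, 98, 67, 51, 68, 93]
  [63, 19, -∞, -∞, -∞, 37, -∞]
Key observation: the optimum is the walk 5->6->7, with weight 44 min 71 = 44.
Optimal value attained by: walk 5->6->7.
Answer: (G^⊗2)[5][7] = 44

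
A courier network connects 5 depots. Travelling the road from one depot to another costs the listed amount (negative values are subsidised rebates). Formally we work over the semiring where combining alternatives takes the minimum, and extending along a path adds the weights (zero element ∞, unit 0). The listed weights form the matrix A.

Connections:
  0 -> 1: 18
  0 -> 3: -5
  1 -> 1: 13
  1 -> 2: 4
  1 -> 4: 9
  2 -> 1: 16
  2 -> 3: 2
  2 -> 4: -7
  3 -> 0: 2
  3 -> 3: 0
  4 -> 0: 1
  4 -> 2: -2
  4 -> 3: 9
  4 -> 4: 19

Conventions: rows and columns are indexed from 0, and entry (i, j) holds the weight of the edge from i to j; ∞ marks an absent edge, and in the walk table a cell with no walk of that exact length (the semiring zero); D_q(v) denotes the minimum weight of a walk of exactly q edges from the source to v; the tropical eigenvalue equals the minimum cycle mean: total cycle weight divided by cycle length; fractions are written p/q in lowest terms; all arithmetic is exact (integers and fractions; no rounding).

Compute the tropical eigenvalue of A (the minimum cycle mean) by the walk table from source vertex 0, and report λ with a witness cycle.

q=0: [0, ∞, ∞, ∞, ∞]
q=1: [∞, 18, ∞, -5, ∞]
q=2: [-3, 31, 22, -5, 27]
q=3: [-3, 15, 25, -8, 15]
q=4: [-6, 15, 13, -8, 18]
q=5: [-6, 12, 16, -11, 6]
Optimal cycle mean attained by: cycle 2->4->2, total (-7) + (-2), length 2.
Answer: λ = -9/2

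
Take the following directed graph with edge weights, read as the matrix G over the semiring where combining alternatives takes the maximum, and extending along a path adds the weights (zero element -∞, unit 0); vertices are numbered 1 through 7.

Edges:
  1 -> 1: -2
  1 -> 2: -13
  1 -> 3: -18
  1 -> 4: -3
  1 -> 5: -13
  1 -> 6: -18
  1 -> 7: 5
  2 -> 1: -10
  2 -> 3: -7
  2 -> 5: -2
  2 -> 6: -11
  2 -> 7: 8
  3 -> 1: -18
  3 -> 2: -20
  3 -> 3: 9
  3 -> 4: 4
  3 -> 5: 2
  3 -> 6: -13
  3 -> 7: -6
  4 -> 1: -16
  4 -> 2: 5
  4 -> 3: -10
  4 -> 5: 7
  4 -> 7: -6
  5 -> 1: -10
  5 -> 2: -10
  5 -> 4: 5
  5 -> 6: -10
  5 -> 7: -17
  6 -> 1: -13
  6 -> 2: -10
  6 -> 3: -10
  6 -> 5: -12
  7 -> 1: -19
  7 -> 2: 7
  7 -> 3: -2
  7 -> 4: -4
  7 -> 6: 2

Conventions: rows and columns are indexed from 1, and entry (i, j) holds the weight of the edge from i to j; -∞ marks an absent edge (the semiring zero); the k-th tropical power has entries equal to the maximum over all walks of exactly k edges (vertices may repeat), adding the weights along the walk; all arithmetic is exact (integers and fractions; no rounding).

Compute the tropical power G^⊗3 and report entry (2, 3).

G^⊗2:
  [-4, 12, 3, 1, 4, 7, 3]
  [-11, 15, 6, 4, -5, 10, -5]
  [-8, 9, 18, 13, 11, -4, 3]
  [-3, 1, -1, 12, 3, -3, 13]
  [-11, 10, -5, -13, 12, -15, -1]
  [-15, -22, -1, -6, -8, -21, -2]
  [-3, 1, 7, 2, 5, -4, 15]
G^⊗3:
  [2, 10, 12, 9, 10, 5, 20]
  [5, 9, 15, 10, 13, 4, 23]
  [1, 18, 27, 22, 20, 5, 17]
  [-4, 20, 11, 9, 19, 15, 9]
  [2, 6, 4, 17, 8, 2, 18]
  [-17, 5, 8, 3, 1, 0, -7]
  [-4, 22, 16, 11, 9, 17, 9]
Key observation: the optimum is the walk 2->7->3->3, with weight 8 + (-2) + 9 = 15.
Optimal value attained by: walk 2->7->3->3.
Answer: (G^⊗3)[2][3] = 15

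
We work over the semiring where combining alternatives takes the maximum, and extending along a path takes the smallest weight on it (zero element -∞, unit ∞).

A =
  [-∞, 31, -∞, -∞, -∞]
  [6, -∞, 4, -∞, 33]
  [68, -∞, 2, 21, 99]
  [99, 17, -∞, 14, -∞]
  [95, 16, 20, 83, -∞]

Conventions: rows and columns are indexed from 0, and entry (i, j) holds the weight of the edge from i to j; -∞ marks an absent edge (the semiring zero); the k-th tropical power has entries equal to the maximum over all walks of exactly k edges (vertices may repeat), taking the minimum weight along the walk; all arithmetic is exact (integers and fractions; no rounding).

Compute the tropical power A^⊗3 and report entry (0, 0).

A^⊗2:
  [6, -∞, 4, -∞, 31]
  [33, 16, 20, 33, 4]
  [95, 31, 20, 83, 2]
  [14, 31, 4, 14, 17]
  [83, 31, 4, 20, 20]
A^⊗3:
  [31, 16, 20, 31, 4]
  [33, 31, 4, 20, 20]
  [83, 31, 4, 20, 31]
  [17, 16, 17, 17, 31]
  [20, 31, 20, 20, 31]
Key observation: the optimum is the walk 0->1->4->0, with weight 31 min 33 min 95 = 31.
Optimal value attained by: walk 0->1->4->0.
Answer: (A^⊗3)[0][0] = 31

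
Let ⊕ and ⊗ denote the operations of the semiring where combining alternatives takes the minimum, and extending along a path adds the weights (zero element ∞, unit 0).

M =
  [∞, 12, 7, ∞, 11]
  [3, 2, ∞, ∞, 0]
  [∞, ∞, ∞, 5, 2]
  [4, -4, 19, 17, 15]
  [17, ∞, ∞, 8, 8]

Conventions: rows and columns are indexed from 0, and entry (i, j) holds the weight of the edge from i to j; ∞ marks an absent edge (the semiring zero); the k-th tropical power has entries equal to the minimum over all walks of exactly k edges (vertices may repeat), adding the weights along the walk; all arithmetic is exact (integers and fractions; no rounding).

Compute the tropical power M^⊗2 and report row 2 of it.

M^⊗2:
  [15, 14, ∞, 12, 9]
  [5, 4, 10, 8, 2]
  [9, 1, 24, 10, 10]
  [-1, -2, 11, 23, -4]
  [12, 4, 24, 16, 16]
Answer: row 2 of M^⊗2 = [9, 1, 24, 10, 10]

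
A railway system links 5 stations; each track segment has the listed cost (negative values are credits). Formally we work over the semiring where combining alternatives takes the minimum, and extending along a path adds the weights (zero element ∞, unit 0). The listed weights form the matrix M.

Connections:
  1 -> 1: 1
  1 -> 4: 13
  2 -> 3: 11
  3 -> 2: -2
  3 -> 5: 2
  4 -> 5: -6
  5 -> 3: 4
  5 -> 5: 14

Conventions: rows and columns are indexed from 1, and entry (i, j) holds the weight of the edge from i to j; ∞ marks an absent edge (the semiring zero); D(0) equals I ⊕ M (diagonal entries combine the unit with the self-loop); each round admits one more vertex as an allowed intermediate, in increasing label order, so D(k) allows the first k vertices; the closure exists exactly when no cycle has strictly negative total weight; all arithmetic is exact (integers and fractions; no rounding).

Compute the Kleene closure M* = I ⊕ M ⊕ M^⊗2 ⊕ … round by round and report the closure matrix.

D(0):
  [0, ∞, ∞, 13, ∞]
  [∞, 0, 11, ∞, ∞]
  [∞, -2, 0, ∞, 2]
  [∞, ∞, ∞, 0, -6]
  [∞, ∞, 4, ∞, 0]
D(1):
  [0, ∞, ∞, 13, ∞]
  [∞, 0, 11, ∞, ∞]
  [∞, -2, 0, ∞, 2]
  [∞, ∞, ∞, 0, -6]
  [∞, ∞, 4, ∞, 0]
D(2):
  [0, ∞, ∞, 13, ∞]
  [∞, 0, 11, ∞, ∞]
  [∞, -2, 0, ∞, 2]
  [∞, ∞, ∞, 0, -6]
  [∞, ∞, 4, ∞, 0]
D(3):
  [0, ∞, ∞, 13, ∞]
  [∞, 0, 11, ∞, 13]
  [∞, -2, 0, ∞, 2]
  [∞, ∞, ∞, 0, -6]
  [∞, 2, 4, ∞, 0]
D(4):
  [0, ∞, ∞, 13, 7]
  [∞, 0, 11, ∞, 13]
  [∞, -2, 0, ∞, 2]
  [∞, ∞, ∞, 0, -6]
  [∞, 2, 4, ∞, 0]
D(5):
  [0, 9, 11, 13, 7]
  [∞, 0, 11, ∞, 13]
  [∞, -2, 0, ∞, 2]
  [∞, -4, -2, 0, -6]
  [∞, 2, 4, ∞, 0]
Answer: M* = [[0, 9, 11, 13, 7], [∞, 0, 11, ∞, 13], [∞, -2, 0, ∞, 2], [∞, -4, -2, 0, -6], [∞, 2, 4, ∞, 0]]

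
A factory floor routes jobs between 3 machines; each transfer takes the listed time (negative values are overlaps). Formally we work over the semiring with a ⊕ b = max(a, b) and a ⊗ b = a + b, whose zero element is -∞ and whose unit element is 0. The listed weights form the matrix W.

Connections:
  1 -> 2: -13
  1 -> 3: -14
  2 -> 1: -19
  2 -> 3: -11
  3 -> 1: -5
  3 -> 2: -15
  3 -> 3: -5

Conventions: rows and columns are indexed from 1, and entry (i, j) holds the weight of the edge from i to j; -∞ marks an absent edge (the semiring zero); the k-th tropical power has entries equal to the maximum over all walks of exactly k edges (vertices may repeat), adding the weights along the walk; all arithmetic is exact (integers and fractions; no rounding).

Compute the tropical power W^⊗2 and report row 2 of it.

W^⊗2:
  [-19, -29, -19]
  [-16, -26, -16]
  [-10, -18, -10]
Answer: row 2 of W^⊗2 = [-16, -26, -16]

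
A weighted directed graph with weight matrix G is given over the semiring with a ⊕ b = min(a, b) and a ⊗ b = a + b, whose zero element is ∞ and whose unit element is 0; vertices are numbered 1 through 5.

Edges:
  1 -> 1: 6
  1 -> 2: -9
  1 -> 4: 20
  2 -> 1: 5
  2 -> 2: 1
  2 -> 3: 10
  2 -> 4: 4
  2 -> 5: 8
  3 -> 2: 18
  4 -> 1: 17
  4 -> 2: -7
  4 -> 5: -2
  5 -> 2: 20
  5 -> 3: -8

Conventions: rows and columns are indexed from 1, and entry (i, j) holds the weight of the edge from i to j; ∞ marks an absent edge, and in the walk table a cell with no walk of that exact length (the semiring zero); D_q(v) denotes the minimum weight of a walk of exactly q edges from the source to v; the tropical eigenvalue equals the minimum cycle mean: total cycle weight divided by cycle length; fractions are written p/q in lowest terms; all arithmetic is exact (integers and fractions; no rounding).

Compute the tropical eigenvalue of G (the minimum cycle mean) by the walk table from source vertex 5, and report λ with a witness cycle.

q=0: [∞, ∞, ∞, ∞, 0]
q=1: [∞, 20, -8, ∞, ∞]
q=2: [25, 10, 30, 24, 28]
q=3: [15, 11, 20, 14, 18]
q=4: [16, 6, 10, 15, 12]
q=5: [11, 7, 4, 10, 13]
Optimal cycle mean attained by: cycle 1->2->1, total (-9) + 5, length 2.
Answer: λ = -2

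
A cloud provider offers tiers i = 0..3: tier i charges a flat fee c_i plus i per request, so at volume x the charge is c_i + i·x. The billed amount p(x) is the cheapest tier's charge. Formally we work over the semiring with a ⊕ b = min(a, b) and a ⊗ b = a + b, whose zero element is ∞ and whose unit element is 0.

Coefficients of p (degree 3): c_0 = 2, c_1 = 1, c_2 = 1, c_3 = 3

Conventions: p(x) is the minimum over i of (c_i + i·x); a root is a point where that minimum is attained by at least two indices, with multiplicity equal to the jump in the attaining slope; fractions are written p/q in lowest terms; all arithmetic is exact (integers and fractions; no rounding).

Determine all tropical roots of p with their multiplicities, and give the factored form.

hull edge (i=0, c=2) to (i=1, c=1): slope -1, span 1
hull edge (i=1, c=1) to (i=2, c=1): slope 0, span 1
hull edge (i=2, c=1) to (i=3, c=3): slope 2, span 1
Factored form: p(x) = 3 ⊗ (x ⊕ (-2)) ⊗ (x ⊕ 0) ⊗ (x ⊕ 1)
Answer: roots = -2 (mult 1), 0 (mult 1), 1 (mult 1)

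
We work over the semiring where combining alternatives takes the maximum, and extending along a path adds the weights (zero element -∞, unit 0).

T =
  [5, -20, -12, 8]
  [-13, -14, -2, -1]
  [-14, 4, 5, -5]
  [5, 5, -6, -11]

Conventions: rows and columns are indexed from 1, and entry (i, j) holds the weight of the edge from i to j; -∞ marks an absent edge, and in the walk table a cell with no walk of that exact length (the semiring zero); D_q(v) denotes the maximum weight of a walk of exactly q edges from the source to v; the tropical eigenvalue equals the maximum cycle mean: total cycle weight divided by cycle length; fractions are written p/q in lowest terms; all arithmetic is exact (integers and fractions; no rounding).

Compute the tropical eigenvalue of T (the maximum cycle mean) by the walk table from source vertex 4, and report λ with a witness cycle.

q=0: [-∞, -∞, -∞, 0]
q=1: [5, 5, -6, -11]
q=2: [10, -2, 3, 13]
q=3: [18, 18, 8, 18]
q=4: [23, 23, 16, 26]
Optimal cycle mean attained by: cycle 1->4->1, total 8 + 5, length 2.
Answer: λ = 13/2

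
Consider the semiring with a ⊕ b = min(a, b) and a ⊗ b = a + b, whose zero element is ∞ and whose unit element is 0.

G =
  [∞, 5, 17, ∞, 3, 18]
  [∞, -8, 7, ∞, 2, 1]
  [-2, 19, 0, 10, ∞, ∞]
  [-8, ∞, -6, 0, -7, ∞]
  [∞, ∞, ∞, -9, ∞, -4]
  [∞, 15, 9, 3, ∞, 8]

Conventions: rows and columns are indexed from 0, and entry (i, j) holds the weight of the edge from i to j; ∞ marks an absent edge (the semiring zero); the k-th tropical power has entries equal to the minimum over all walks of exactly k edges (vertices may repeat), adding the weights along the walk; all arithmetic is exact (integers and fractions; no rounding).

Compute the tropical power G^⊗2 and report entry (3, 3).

G^⊗2:
  [15, -3, 12, -6, 7, -1]
  [5, -16, -1, -7, -6, -7]
  [-2, 3, 0, 10, 1, 16]
  [-8, -3, -6, -16, -7, -11]
  [-17, 11, -15, -9, -16, 4]
  [-5, 7, -3, 3, -4, 16]
Key observation: the optimum is the walk 3->4->3, with weight (-7) + (-9) = -16.
Optimal value attained by: walk 3->4->3.
Answer: (G^⊗2)[3][3] = -16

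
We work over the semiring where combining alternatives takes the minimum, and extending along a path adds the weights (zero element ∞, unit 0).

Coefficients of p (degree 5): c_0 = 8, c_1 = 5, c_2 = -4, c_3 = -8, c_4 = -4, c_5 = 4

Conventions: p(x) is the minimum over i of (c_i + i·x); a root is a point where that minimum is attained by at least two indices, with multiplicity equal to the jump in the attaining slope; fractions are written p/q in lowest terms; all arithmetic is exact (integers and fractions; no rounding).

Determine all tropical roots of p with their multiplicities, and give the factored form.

hull edge (i=0, c=8) to (i=2, c=-4): slope -6, span 2
hull edge (i=2, c=-4) to (i=3, c=-8): slope -4, span 1
hull edge (i=3, c=-8) to (i=4, c=-4): slope 4, span 1
hull edge (i=4, c=-4) to (i=5, c=4): slope 8, span 1
Factored form: p(x) = 4 ⊗ (x ⊕ (-8)) ⊗ (x ⊕ (-4)) ⊗ (x ⊕ 4) ⊗ (x ⊕ 6) ⊗ (x ⊕ 6)
Answer: roots = -8 (mult 1), -4 (mult 1), 4 (mult 1), 6 (mult 2)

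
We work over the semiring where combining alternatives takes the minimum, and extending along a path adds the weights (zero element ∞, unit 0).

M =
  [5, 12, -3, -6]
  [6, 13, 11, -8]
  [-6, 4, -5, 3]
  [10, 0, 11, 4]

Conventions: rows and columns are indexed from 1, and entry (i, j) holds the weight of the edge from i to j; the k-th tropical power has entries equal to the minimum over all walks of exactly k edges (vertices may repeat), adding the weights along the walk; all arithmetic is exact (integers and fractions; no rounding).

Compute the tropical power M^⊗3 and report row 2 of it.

M^⊗2:
  [-9, -6, -8, -2]
  [2, -8, 3, -4]
  [-11, -1, -10, -12]
  [5, 4, 6, -8]
M^⊗3:
  [-14, -4, -13, -15]
  [-3, -4, -2, -16]
  [-16, -12, -15, -17]
  [0, -8, 1, -4]
Answer: row 2 of M^⊗3 = [-3, -4, -2, -16]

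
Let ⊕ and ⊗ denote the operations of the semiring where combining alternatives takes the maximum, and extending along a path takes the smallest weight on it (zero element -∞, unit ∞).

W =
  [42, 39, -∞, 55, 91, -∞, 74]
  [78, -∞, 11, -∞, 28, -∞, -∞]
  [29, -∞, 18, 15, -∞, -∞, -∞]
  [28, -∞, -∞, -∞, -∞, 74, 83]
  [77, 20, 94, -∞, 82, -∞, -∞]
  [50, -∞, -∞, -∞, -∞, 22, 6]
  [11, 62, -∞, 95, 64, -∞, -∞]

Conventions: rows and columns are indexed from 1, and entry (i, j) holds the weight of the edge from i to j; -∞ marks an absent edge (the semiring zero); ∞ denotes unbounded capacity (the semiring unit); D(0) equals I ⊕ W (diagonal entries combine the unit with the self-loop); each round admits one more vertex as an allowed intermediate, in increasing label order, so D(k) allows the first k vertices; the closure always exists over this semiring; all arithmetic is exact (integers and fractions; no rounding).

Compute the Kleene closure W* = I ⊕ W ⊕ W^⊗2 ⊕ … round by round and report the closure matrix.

D(0):
  [∞, 39, -∞, 55, 91, -∞, 74]
  [78, ∞, 11, -∞, 28, -∞, -∞]
  [29, -∞, ∞, 15, -∞, -∞, -∞]
  [28, -∞, -∞, ∞, -∞, 74, 83]
  [77, 20, 94, -∞, ∞, -∞, -∞]
  [50, -∞, -∞, -∞, -∞, ∞, 6]
  [11, 62, -∞, 95, 64, -∞, ∞]
D(1):
  [∞, 39, -∞, 55, 91, -∞, 74]
  [78, ∞, 11, 55, 78, -∞, 74]
  [29, 29, ∞, 29, 29, -∞, 29]
  [28, 28, -∞, ∞, 28, 74, 83]
  [77, 39, 94, 55, ∞, -∞, 74]
  [50, 39, -∞, 50, 50, ∞, 50]
  [11, 62, -∞, 95, 64, -∞, ∞]
D(2):
  [∞, 39, 11, 55, 91, -∞, 74]
  [78, ∞, 11, 55, 78, -∞, 74]
  [29, 29, ∞, 29, 29, -∞, 29]
  [28, 28, 11, ∞, 28, 74, 83]
  [77, 39, 94, 55, ∞, -∞, 74]
  [50, 39, 11, 50, 50, ∞, 50]
  [62, 62, 11, 95, 64, -∞, ∞]
D(3):
  [∞, 39, 11, 55, 91, -∞, 74]
  [78, ∞, 11, 55, 78, -∞, 74]
  [29, 29, ∞, 29, 29, -∞, 29]
  [28, 28, 11, ∞, 28, 74, 83]
  [77, 39, 94, 55, ∞, -∞, 74]
  [50, 39, 11, 50, 50, ∞, 50]
  [62, 62, 11, 95, 64, -∞, ∞]
D(4):
  [∞, 39, 11, 55, 91, 55, 74]
  [78, ∞, 11, 55, 78, 55, 74]
  [29, 29, ∞, 29, 29, 29, 29]
  [28, 28, 11, ∞, 28, 74, 83]
  [77, 39, 94, 55, ∞, 55, 74]
  [50, 39, 11, 50, 50, ∞, 50]
  [62, 62, 11, 95, 64, 74, ∞]
D(5):
  [∞, 39, 91, 55, 91, 55, 74]
  [78, ∞, 78, 55, 78, 55, 74]
  [29, 29, ∞, 29, 29, 29, 29]
  [28, 28, 28, ∞, 28, 74, 83]
  [77, 39, 94, 55, ∞, 55, 74]
  [50, 39, 50, 50, 50, ∞, 50]
  [64, 62, 64, 95, 64, 74, ∞]
D(6):
  [∞, 39, 91, 55, 91, 55, 74]
  [78, ∞, 78, 55, 78, 55, 74]
  [29, 29, ∞, 29, 29, 29, 29]
  [50, 39, 50, ∞, 50, 74, 83]
  [77, 39, 94, 55, ∞, 55, 74]
  [50, 39, 50, 50, 50, ∞, 50]
  [64, 62, 64, 95, 64, 74, ∞]
D(7):
  [∞, 62, 91, 74, 91, 74, 74]
  [78, ∞, 78, 74, 78, 74, 74]
  [29, 29, ∞, 29, 29, 29, 29]
  [64, 62, 64, ∞, 64, 74, 83]
  [77, 62, 94, 74, ∞, 74, 74]
  [50, 50, 50, 50, 50, ∞, 50]
  [64, 62, 64, 95, 64, 74, ∞]
Answer: W* = [[∞, 62, 91, 74, 91, 74, 74], [78, ∞, 78, 74, 78, 74, 74], [29, 29, ∞, 29, 29, 29, 29], [64, 62, 64, ∞, 64, 74, 83], [77, 62, 94, 74, ∞, 74, 74], [50, 50, 50, 50, 50, ∞, 50], [64, 62, 64, 95, 64, 74, ∞]]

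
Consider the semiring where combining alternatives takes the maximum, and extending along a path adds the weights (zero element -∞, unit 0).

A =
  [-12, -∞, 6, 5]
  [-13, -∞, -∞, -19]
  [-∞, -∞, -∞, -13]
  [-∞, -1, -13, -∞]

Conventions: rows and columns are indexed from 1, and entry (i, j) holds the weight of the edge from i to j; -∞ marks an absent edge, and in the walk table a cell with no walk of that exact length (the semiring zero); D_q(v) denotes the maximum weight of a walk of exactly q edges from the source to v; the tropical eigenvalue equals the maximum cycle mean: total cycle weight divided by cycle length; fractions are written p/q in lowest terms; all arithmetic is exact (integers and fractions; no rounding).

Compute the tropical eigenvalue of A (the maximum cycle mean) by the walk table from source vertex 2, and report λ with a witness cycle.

q=0: [-∞, 0, -∞, -∞]
q=1: [-13, -∞, -∞, -19]
q=2: [-25, -20, -7, -8]
q=3: [-33, -9, -19, -20]
q=4: [-22, -21, -27, -28]
Optimal cycle mean attained by: cycle 1->4->2->1, total 5 + (-1) + (-13), length 3.
Answer: λ = -3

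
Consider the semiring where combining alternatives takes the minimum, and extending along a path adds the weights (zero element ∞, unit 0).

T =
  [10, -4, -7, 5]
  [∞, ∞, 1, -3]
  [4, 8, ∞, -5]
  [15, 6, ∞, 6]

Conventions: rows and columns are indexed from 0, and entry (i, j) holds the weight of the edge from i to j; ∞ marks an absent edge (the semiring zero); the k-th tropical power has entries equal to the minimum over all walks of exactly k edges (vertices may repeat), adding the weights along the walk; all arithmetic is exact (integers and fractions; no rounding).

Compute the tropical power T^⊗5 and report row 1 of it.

T^⊗2:
  [-3, 1, -3, -12]
  [5, 3, ∞, -4]
  [10, 0, -3, 1]
  [21, 11, 7, 3]
T^⊗3:
  [1, -7, -10, -8]
  [11, 1, -2, 0]
  [1, 5, 1, -8]
  [11, 9, 12, 2]
T^⊗4:
  [-6, -3, -6, -15]
  [2, 6, 2, -7]
  [5, -3, -6, -4]
  [16, 7, 4, 6]
T^⊗5:
  [-2, -10, -13, -11]
  [6, -2, -5, -3]
  [-2, 1, -2, -11]
  [8, 12, 8, -1]
Answer: row 1 of T^⊗5 = [6, -2, -5, -3]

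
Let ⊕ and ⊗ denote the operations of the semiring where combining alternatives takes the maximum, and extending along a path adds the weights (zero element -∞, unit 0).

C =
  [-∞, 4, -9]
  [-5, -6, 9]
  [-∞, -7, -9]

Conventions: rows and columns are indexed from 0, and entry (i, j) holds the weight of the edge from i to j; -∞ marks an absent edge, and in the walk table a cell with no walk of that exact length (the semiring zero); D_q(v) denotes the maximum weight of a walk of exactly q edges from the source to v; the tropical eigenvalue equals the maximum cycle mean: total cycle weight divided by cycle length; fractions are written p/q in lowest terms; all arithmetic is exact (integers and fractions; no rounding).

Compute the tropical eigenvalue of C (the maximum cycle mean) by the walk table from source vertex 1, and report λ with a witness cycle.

q=0: [-∞, 0, -∞]
q=1: [-5, -6, 9]
q=2: [-11, 2, 3]
q=3: [-3, -4, 11]
Optimal cycle mean attained by: cycle 1->2->1, total 9 + (-7), length 2.
Answer: λ = 1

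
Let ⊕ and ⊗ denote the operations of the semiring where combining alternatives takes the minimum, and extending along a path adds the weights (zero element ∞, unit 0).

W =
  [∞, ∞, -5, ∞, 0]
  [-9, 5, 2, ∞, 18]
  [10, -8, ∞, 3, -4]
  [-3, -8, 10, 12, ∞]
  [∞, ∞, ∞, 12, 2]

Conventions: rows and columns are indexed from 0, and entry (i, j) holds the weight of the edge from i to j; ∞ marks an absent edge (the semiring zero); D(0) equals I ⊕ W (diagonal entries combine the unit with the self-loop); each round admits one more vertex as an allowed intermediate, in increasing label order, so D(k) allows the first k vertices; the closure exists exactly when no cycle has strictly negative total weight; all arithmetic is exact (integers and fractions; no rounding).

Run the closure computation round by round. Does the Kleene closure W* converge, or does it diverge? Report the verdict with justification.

D(0):
  [0, ∞, -5, ∞, 0]
  [-9, 0, 2, ∞, 18]
  [10, -8, 0, 3, -4]
  [-3, -8, 10, 0, ∞]
  [∞, ∞, ∞, 12, 0]
D(1):
  [0, ∞, -5, ∞, 0]
  [-9, 0, -14, ∞, -9]
  [10, -8, 0, 3, -4]
  [-3, -8, -8, 0, -3]
  [∞, ∞, ∞, 12, 0]
Detection: at round 2, diagonal entry (2, 2) turns strictly negative.
Key observation: the cycle 2->1->0->2 has total weight (-8) + (-9) + (-5), which is strictly negative.
Answer: DIVERGES — negative cycle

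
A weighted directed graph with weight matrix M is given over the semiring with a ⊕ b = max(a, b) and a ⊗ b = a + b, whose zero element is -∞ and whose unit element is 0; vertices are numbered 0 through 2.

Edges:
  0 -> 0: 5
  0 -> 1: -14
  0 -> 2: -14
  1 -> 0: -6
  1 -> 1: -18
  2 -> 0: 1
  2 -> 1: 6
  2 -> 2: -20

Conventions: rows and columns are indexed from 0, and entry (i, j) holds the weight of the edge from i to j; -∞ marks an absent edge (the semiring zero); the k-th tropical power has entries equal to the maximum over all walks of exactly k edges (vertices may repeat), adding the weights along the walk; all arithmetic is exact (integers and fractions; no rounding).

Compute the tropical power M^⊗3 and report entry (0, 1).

M^⊗2:
  [10, -8, -9]
  [-1, -20, -20]
  [6, -12, -13]
M^⊗3:
  [15, -3, -4]
  [4, -14, -15]
  [11, -7, -8]
Key observation: the optimum is the walk 0->0->2->1, with weight 5 + (-14) + 6 = -3.
Optimal value attained by: walk 0->0->2->1.
Answer: (M^⊗3)[0][1] = -3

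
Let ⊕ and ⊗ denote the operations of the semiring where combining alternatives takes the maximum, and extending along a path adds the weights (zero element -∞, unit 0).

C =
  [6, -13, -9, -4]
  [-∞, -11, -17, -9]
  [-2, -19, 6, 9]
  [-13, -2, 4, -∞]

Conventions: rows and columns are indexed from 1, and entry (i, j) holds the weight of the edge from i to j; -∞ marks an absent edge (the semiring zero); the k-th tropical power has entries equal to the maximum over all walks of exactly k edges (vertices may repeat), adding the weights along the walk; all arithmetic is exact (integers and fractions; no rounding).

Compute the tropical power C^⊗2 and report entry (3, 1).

C^⊗2:
  [12, -6, 0, 2]
  [-19, -11, -5, -8]
  [4, 7, 13, 15]
  [2, -13, 10, 13]
Key observation: the optimum is the walk 3->1->1, with weight (-2) + 6 = 4.
Optimal value attained by: walk 3->1->1.
Answer: (C^⊗2)[3][1] = 4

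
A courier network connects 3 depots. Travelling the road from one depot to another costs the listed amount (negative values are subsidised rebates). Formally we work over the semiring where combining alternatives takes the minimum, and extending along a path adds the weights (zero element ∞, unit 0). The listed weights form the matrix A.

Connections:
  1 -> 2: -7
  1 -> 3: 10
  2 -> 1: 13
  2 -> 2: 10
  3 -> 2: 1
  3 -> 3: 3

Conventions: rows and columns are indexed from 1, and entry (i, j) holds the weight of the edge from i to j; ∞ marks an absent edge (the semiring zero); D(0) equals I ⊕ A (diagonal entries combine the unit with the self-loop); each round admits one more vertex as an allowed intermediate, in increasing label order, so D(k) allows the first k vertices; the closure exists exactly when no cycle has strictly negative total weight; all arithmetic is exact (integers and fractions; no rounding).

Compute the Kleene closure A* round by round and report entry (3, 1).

D(0):
  [0, -7, 10]
  [13, 0, ∞]
  [∞, 1, 0]
D(1):
  [0, -7, 10]
  [13, 0, 23]
  [∞, 1, 0]
D(2):
  [0, -7, 10]
  [13, 0, 23]
  [14, 1, 0]
D(3):
  [0, -7, 10]
  [13, 0, 23]
  [14, 1, 0]
Answer: A*[3][1] = 14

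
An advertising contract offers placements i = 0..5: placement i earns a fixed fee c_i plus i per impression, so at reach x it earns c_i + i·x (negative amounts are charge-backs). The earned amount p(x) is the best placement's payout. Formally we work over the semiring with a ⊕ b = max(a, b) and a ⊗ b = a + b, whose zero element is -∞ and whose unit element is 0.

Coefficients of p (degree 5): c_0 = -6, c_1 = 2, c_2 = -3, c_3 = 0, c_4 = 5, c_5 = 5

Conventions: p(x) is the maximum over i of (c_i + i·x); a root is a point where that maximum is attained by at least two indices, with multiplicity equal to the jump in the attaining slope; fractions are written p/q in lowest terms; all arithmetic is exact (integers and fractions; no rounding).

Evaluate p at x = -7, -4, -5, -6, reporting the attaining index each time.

p(-7) = max(-6+0·(-7)=-6, 2+1·(-7)=-5, -3+2·(-7)=-17, 0+3·(-7)=-21, 5+4·(-7)=-23, 5+5·(-7)=-30) = -5 (attained by i=1)
p(-4) = max(-6+0·(-4)=-6, 2+1·(-4)=-2, -3+2·(-4)=-11, 0+3·(-4)=-12, 5+4·(-4)=-11, 5+5·(-4)=-15) = -2 (attained by i=1)
p(-5) = max(-6+0·(-5)=-6, 2+1·(-5)=-3, -3+2·(-5)=-13, 0+3·(-5)=-15, 5+4·(-5)=-15, 5+5·(-5)=-20) = -3 (attained by i=1)
p(-6) = max(-6+0·(-6)=-6, 2+1·(-6)=-4, -3+2·(-6)=-15, 0+3·(-6)=-18, 5+4·(-6)=-19, 5+5·(-6)=-25) = -4 (attained by i=1)
Answer: p(-7) = -5; p(-4) = -2; p(-5) = -3; p(-6) = -4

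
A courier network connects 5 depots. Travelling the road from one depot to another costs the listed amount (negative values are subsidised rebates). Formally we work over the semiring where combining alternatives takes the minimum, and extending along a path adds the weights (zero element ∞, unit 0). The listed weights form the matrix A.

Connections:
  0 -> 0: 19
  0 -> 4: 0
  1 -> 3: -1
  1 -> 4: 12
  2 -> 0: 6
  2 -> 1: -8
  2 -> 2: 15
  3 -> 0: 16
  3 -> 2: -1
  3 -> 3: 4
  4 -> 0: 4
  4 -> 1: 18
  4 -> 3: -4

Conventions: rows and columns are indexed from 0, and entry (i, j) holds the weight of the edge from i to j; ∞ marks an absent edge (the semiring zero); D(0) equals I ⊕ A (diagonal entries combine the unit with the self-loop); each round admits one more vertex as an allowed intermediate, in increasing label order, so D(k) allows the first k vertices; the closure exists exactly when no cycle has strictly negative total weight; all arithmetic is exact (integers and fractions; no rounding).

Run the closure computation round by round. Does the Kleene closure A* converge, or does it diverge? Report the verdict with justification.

D(0):
  [0, ∞, ∞, ∞, 0]
  [∞, 0, ∞, -1, 12]
  [6, -8, 0, ∞, ∞]
  [16, ∞, -1, 0, ∞]
  [4, 18, ∞, -4, 0]
D(1):
  [0, ∞, ∞, ∞, 0]
  [∞, 0, ∞, -1, 12]
  [6, -8, 0, ∞, 6]
  [16, ∞, -1, 0, 16]
  [4, 18, ∞, -4, 0]
D(2):
  [0, ∞, ∞, ∞, 0]
  [∞, 0, ∞, -1, 12]
  [6, -8, 0, -9, 4]
  [16, ∞, -1, 0, 16]
  [4, 18, ∞, -4, 0]
Detection: at round 3, diagonal entry (3, 3) turns strictly negative.
Key observation: the cycle 3->2->1->3 has total weight (-1) + (-8) + (-1), which is strictly negative.
Answer: DIVERGES — negative cycle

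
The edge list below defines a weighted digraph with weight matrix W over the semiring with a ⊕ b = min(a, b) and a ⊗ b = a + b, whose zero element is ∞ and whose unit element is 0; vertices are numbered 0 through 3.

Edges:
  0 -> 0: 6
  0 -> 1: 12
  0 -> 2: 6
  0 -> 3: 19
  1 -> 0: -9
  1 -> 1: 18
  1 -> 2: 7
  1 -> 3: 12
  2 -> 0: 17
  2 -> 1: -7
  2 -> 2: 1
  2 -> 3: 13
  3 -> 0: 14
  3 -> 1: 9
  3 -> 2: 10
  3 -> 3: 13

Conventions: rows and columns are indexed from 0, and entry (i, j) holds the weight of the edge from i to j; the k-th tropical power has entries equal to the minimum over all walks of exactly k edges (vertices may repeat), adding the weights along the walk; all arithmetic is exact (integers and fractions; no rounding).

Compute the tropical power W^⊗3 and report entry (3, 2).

W^⊗2:
  [3, -1, 7, 19]
  [-3, 0, -3, 10]
  [-16, -6, 0, 5]
  [0, 3, 11, 21]
W^⊗3:
  [-10, 0, 6, 11]
  [-9, -10, -2, 10]
  [-15, -7, -10, 3]
  [-6, 4, 6, 15]
Key observation: the optimum is the walk 3->1->0->2, with weight 9 + (-9) + 6 = 6.
Optimal value attained by: walk 3->1->0->2.
Answer: (W^⊗3)[3][2] = 6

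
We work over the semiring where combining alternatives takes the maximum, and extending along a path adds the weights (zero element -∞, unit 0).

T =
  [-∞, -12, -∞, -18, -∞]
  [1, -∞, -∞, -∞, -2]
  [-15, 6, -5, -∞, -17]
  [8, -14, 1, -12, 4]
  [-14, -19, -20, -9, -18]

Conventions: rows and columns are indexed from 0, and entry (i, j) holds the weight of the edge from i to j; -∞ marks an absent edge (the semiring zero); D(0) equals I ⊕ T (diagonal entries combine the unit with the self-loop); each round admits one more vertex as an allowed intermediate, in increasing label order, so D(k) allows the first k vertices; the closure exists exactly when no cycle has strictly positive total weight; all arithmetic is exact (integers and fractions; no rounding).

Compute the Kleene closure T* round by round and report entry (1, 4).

D(0):
  [0, -12, -∞, -18, -∞]
  [1, 0, -∞, -∞, -2]
  [-15, 6, 0, -∞, -17]
  [8, -14, 1, 0, 4]
  [-14, -19, -20, -9, 0]
D(1):
  [0, -12, -∞, -18, -∞]
  [1, 0, -∞, -17, -2]
  [-15, 6, 0, -33, -17]
  [8, -4, 1, 0, 4]
  [-14, -19, -20, -9, 0]
D(2):
  [0, -12, -∞, -18, -14]
  [1, 0, -∞, -17, -2]
  [7, 6, 0, -11, 4]
  [8, -4, 1, 0, 4]
  [-14, -19, -20, -9, 0]
D(3):
  [0, -12, -∞, -18, -14]
  [1, 0, -∞, -17, -2]
  [7, 6, 0, -11, 4]
  [8, 7, 1, 0, 5]
  [-13, -14, -20, -9, 0]
D(4):
  [0, -11, -17, -18, -13]
  [1, 0, -16, -17, -2]
  [7, 6, 0, -11, 4]
  [8, 7, 1, 0, 5]
  [-1, -2, -8, -9, 0]
D(5):
  [0, -11, -17, -18, -13]
  [1, 0, -10, -11, -2]
  [7, 6, 0, -5, 4]
  [8, 7, 1, 0, 5]
  [-1, -2, -8, -9, 0]
Answer: T*[1][4] = -2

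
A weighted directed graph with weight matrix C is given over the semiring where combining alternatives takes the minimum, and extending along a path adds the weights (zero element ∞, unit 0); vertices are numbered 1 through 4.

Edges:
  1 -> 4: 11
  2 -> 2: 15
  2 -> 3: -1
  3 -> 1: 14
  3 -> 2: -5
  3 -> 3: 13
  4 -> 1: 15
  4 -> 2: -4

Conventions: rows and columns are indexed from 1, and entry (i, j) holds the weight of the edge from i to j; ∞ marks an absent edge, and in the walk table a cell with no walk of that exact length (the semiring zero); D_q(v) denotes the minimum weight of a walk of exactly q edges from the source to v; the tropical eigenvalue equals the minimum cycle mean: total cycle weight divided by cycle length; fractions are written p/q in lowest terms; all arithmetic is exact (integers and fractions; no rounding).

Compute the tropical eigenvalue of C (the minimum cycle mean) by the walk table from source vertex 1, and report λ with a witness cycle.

q=0: [0, ∞, ∞, ∞]
q=1: [∞, ∞, ∞, 11]
q=2: [26, 7, ∞, ∞]
q=3: [∞, 22, 6, 37]
q=4: [20, 1, 19, ∞]
Optimal cycle mean attained by: cycle 2->3->2, total (-1) + (-5), length 2.
Answer: λ = -3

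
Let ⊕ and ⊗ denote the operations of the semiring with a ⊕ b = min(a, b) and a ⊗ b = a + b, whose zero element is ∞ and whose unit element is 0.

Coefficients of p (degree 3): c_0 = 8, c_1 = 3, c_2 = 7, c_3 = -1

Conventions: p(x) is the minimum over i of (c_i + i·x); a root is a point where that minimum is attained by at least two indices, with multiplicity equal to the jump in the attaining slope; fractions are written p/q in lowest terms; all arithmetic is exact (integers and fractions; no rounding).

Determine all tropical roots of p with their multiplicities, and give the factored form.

hull edge (i=0, c=8) to (i=1, c=3): slope -5, span 1
hull edge (i=1, c=3) to (i=3, c=-1): slope -2, span 2
Factored form: p(x) = -1 ⊗ (x ⊕ 2) ⊗ (x ⊕ 2) ⊗ (x ⊕ 5)
Answer: roots = 2 (mult 2), 5 (mult 1)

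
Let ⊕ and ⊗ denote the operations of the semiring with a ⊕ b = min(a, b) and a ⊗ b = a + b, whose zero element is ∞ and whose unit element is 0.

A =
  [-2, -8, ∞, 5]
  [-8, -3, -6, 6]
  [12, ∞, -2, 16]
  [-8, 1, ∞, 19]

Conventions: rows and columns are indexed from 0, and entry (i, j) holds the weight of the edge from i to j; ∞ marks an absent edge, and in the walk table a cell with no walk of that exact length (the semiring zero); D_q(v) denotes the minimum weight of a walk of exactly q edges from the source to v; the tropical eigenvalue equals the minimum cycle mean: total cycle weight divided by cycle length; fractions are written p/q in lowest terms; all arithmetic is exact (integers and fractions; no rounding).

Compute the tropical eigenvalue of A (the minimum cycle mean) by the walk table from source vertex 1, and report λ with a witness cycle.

q=0: [∞, 0, ∞, ∞]
q=1: [-8, -3, -6, 6]
q=2: [-11, -16, -9, -3]
q=3: [-24, -19, -22, -10]
q=4: [-27, -32, -25, -19]
Optimal cycle mean attained by: cycle 0->1->0, total (-8) + (-8), length 2.
Answer: λ = -8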